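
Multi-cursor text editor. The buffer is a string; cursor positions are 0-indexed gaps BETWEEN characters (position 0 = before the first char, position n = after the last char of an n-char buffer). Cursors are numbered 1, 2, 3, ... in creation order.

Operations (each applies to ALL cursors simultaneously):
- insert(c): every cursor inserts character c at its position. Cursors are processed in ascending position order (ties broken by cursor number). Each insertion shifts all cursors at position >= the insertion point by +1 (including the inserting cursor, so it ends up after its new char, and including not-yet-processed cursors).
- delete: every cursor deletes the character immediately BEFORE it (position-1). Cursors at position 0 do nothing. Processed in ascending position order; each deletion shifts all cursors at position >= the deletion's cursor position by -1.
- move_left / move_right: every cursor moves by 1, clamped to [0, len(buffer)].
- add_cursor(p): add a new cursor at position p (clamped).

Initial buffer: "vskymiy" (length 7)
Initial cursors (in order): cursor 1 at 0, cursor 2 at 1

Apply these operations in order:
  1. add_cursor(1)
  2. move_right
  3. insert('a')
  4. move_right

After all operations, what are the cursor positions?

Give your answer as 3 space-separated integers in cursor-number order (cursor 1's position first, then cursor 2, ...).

Answer: 3 6 6

Derivation:
After op 1 (add_cursor(1)): buffer="vskymiy" (len 7), cursors c1@0 c2@1 c3@1, authorship .......
After op 2 (move_right): buffer="vskymiy" (len 7), cursors c1@1 c2@2 c3@2, authorship .......
After op 3 (insert('a')): buffer="vasaakymiy" (len 10), cursors c1@2 c2@5 c3@5, authorship .1.23.....
After op 4 (move_right): buffer="vasaakymiy" (len 10), cursors c1@3 c2@6 c3@6, authorship .1.23.....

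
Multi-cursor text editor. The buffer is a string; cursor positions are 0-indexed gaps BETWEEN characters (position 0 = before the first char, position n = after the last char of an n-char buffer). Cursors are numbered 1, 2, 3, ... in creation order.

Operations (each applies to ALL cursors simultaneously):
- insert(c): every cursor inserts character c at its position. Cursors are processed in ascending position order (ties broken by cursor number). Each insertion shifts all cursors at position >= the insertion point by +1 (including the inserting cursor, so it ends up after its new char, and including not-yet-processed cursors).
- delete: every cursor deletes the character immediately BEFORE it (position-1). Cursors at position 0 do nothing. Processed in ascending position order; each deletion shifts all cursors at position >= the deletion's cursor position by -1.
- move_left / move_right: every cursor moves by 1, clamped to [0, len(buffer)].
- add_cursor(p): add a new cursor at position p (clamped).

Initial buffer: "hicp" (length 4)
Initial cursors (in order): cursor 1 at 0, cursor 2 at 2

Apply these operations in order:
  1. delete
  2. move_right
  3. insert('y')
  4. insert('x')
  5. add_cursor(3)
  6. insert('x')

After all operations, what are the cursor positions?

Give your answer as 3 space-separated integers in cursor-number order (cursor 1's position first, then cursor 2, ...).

Answer: 5 9 5

Derivation:
After op 1 (delete): buffer="hcp" (len 3), cursors c1@0 c2@1, authorship ...
After op 2 (move_right): buffer="hcp" (len 3), cursors c1@1 c2@2, authorship ...
After op 3 (insert('y')): buffer="hycyp" (len 5), cursors c1@2 c2@4, authorship .1.2.
After op 4 (insert('x')): buffer="hyxcyxp" (len 7), cursors c1@3 c2@6, authorship .11.22.
After op 5 (add_cursor(3)): buffer="hyxcyxp" (len 7), cursors c1@3 c3@3 c2@6, authorship .11.22.
After op 6 (insert('x')): buffer="hyxxxcyxxp" (len 10), cursors c1@5 c3@5 c2@9, authorship .1113.222.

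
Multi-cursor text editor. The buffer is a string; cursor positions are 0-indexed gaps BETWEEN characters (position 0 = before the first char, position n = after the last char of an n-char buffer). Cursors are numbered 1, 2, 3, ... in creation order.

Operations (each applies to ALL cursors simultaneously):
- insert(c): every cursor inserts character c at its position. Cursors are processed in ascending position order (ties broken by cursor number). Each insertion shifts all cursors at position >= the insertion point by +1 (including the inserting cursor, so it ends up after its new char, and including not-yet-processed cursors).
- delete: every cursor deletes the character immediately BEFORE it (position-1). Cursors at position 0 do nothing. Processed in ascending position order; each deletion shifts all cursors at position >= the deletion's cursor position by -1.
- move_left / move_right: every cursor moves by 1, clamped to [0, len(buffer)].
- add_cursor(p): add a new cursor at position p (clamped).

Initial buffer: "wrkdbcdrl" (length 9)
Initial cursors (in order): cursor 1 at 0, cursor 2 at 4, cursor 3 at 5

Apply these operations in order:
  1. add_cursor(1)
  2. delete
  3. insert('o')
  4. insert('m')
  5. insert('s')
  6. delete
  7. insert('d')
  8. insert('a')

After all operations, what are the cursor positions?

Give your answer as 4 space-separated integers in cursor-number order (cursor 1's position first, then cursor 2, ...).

After op 1 (add_cursor(1)): buffer="wrkdbcdrl" (len 9), cursors c1@0 c4@1 c2@4 c3@5, authorship .........
After op 2 (delete): buffer="rkcdrl" (len 6), cursors c1@0 c4@0 c2@2 c3@2, authorship ......
After op 3 (insert('o')): buffer="oorkoocdrl" (len 10), cursors c1@2 c4@2 c2@6 c3@6, authorship 14..23....
After op 4 (insert('m')): buffer="oommrkoommcdrl" (len 14), cursors c1@4 c4@4 c2@10 c3@10, authorship 1414..2323....
After op 5 (insert('s')): buffer="oommssrkoommsscdrl" (len 18), cursors c1@6 c4@6 c2@14 c3@14, authorship 141414..232323....
After op 6 (delete): buffer="oommrkoommcdrl" (len 14), cursors c1@4 c4@4 c2@10 c3@10, authorship 1414..2323....
After op 7 (insert('d')): buffer="oommddrkoommddcdrl" (len 18), cursors c1@6 c4@6 c2@14 c3@14, authorship 141414..232323....
After op 8 (insert('a')): buffer="oommddaarkoommddaacdrl" (len 22), cursors c1@8 c4@8 c2@18 c3@18, authorship 14141414..23232323....

Answer: 8 18 18 8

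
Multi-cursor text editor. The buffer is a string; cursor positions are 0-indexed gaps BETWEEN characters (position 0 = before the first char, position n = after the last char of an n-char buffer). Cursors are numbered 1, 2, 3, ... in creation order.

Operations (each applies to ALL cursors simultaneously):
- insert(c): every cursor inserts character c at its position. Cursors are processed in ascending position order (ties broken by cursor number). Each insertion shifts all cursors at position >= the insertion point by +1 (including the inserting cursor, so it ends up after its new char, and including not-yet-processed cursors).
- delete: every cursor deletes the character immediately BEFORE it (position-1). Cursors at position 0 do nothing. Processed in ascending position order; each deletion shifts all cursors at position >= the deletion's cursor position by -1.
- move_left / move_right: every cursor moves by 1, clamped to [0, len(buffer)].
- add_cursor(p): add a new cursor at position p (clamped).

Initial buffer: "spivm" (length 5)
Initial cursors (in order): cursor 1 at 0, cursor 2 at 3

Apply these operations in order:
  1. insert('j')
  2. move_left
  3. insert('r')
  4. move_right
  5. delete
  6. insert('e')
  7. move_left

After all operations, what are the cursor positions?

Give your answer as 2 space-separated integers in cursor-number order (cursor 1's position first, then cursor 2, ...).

After op 1 (insert('j')): buffer="jspijvm" (len 7), cursors c1@1 c2@5, authorship 1...2..
After op 2 (move_left): buffer="jspijvm" (len 7), cursors c1@0 c2@4, authorship 1...2..
After op 3 (insert('r')): buffer="rjspirjvm" (len 9), cursors c1@1 c2@6, authorship 11...22..
After op 4 (move_right): buffer="rjspirjvm" (len 9), cursors c1@2 c2@7, authorship 11...22..
After op 5 (delete): buffer="rspirvm" (len 7), cursors c1@1 c2@5, authorship 1...2..
After op 6 (insert('e')): buffer="respirevm" (len 9), cursors c1@2 c2@7, authorship 11...22..
After op 7 (move_left): buffer="respirevm" (len 9), cursors c1@1 c2@6, authorship 11...22..

Answer: 1 6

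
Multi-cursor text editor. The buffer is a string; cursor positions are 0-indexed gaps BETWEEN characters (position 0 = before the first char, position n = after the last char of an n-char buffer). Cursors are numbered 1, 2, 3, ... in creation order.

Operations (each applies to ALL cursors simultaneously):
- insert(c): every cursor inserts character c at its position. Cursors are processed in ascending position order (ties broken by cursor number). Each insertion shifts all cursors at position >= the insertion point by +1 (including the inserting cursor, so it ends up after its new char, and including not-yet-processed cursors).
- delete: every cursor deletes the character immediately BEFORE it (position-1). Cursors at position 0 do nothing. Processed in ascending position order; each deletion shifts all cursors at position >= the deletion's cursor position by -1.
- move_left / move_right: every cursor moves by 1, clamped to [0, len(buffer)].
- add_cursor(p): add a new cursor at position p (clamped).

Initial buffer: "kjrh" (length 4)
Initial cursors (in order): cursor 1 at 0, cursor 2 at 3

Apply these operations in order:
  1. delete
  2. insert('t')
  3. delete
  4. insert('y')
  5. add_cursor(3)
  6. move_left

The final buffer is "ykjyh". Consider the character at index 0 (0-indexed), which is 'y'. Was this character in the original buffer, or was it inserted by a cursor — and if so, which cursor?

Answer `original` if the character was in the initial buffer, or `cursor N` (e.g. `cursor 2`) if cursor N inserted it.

Answer: cursor 1

Derivation:
After op 1 (delete): buffer="kjh" (len 3), cursors c1@0 c2@2, authorship ...
After op 2 (insert('t')): buffer="tkjth" (len 5), cursors c1@1 c2@4, authorship 1..2.
After op 3 (delete): buffer="kjh" (len 3), cursors c1@0 c2@2, authorship ...
After op 4 (insert('y')): buffer="ykjyh" (len 5), cursors c1@1 c2@4, authorship 1..2.
After op 5 (add_cursor(3)): buffer="ykjyh" (len 5), cursors c1@1 c3@3 c2@4, authorship 1..2.
After op 6 (move_left): buffer="ykjyh" (len 5), cursors c1@0 c3@2 c2@3, authorship 1..2.
Authorship (.=original, N=cursor N): 1 . . 2 .
Index 0: author = 1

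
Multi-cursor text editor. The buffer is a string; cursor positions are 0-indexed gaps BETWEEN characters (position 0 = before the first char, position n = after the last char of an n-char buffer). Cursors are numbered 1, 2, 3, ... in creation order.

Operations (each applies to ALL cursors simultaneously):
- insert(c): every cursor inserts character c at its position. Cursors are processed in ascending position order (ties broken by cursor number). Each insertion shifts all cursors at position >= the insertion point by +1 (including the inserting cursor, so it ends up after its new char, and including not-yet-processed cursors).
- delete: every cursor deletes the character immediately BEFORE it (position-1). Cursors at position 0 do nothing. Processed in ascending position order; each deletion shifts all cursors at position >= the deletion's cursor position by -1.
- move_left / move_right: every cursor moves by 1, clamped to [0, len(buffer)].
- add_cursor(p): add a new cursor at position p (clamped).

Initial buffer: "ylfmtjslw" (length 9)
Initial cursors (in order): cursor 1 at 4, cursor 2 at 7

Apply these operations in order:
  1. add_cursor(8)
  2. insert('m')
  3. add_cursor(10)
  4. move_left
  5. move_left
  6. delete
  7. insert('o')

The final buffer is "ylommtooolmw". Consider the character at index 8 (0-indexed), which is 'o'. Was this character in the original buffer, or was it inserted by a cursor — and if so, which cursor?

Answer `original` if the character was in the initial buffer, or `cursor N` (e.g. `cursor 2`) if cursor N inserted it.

After op 1 (add_cursor(8)): buffer="ylfmtjslw" (len 9), cursors c1@4 c2@7 c3@8, authorship .........
After op 2 (insert('m')): buffer="ylfmmtjsmlmw" (len 12), cursors c1@5 c2@9 c3@11, authorship ....1...2.3.
After op 3 (add_cursor(10)): buffer="ylfmmtjsmlmw" (len 12), cursors c1@5 c2@9 c4@10 c3@11, authorship ....1...2.3.
After op 4 (move_left): buffer="ylfmmtjsmlmw" (len 12), cursors c1@4 c2@8 c4@9 c3@10, authorship ....1...2.3.
After op 5 (move_left): buffer="ylfmmtjsmlmw" (len 12), cursors c1@3 c2@7 c4@8 c3@9, authorship ....1...2.3.
After op 6 (delete): buffer="ylmmtlmw" (len 8), cursors c1@2 c2@5 c3@5 c4@5, authorship ...1..3.
After op 7 (insert('o')): buffer="ylommtooolmw" (len 12), cursors c1@3 c2@9 c3@9 c4@9, authorship ..1.1.234.3.
Authorship (.=original, N=cursor N): . . 1 . 1 . 2 3 4 . 3 .
Index 8: author = 4

Answer: cursor 4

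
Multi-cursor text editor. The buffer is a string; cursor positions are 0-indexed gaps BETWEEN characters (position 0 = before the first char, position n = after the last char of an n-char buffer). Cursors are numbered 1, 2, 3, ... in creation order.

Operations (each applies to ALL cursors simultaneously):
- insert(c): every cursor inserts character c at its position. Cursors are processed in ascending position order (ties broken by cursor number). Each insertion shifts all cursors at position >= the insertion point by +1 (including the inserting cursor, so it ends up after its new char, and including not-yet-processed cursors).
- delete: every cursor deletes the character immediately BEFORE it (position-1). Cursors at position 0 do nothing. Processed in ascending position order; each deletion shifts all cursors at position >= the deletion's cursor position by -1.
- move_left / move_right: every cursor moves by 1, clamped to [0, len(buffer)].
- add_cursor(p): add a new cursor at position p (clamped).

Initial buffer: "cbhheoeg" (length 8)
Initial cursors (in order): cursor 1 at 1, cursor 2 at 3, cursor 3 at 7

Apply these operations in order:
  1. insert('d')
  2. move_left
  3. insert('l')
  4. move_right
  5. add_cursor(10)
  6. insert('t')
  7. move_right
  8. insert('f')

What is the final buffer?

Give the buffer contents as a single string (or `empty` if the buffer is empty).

Answer: cldtbfhldthfeotefldtgf

Derivation:
After op 1 (insert('d')): buffer="cdbhdheoedg" (len 11), cursors c1@2 c2@5 c3@10, authorship .1..2....3.
After op 2 (move_left): buffer="cdbhdheoedg" (len 11), cursors c1@1 c2@4 c3@9, authorship .1..2....3.
After op 3 (insert('l')): buffer="cldbhldheoeldg" (len 14), cursors c1@2 c2@6 c3@12, authorship .11..22....33.
After op 4 (move_right): buffer="cldbhldheoeldg" (len 14), cursors c1@3 c2@7 c3@13, authorship .11..22....33.
After op 5 (add_cursor(10)): buffer="cldbhldheoeldg" (len 14), cursors c1@3 c2@7 c4@10 c3@13, authorship .11..22....33.
After op 6 (insert('t')): buffer="cldtbhldtheoteldtg" (len 18), cursors c1@4 c2@9 c4@13 c3@17, authorship .111..222...4.333.
After op 7 (move_right): buffer="cldtbhldtheoteldtg" (len 18), cursors c1@5 c2@10 c4@14 c3@18, authorship .111..222...4.333.
After op 8 (insert('f')): buffer="cldtbfhldthfeotefldtgf" (len 22), cursors c1@6 c2@12 c4@17 c3@22, authorship .111.1.222.2..4.4333.3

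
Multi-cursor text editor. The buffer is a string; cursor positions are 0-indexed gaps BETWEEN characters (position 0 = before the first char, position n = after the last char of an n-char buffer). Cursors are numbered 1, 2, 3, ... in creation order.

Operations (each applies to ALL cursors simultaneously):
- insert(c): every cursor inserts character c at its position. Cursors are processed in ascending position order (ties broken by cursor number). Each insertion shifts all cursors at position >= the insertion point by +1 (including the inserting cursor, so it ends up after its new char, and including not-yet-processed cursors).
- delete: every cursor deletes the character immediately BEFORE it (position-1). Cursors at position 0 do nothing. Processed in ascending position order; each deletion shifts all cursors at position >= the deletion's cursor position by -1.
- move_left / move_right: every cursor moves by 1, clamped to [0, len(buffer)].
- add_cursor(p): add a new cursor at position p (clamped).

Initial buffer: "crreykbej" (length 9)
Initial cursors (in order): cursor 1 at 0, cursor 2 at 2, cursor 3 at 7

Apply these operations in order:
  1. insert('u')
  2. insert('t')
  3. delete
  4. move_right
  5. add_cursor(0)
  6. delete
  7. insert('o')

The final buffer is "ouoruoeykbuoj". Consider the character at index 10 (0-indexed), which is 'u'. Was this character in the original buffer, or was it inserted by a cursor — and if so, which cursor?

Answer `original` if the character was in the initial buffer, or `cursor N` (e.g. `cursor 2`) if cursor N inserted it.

After op 1 (insert('u')): buffer="ucrureykbuej" (len 12), cursors c1@1 c2@4 c3@10, authorship 1..2.....3..
After op 2 (insert('t')): buffer="utcrutreykbutej" (len 15), cursors c1@2 c2@6 c3@13, authorship 11..22.....33..
After op 3 (delete): buffer="ucrureykbuej" (len 12), cursors c1@1 c2@4 c3@10, authorship 1..2.....3..
After op 4 (move_right): buffer="ucrureykbuej" (len 12), cursors c1@2 c2@5 c3@11, authorship 1..2.....3..
After op 5 (add_cursor(0)): buffer="ucrureykbuej" (len 12), cursors c4@0 c1@2 c2@5 c3@11, authorship 1..2.....3..
After op 6 (delete): buffer="urueykbuj" (len 9), cursors c4@0 c1@1 c2@3 c3@8, authorship 1.2....3.
After op 7 (insert('o')): buffer="ouoruoeykbuoj" (len 13), cursors c4@1 c1@3 c2@6 c3@12, authorship 411.22....33.
Authorship (.=original, N=cursor N): 4 1 1 . 2 2 . . . . 3 3 .
Index 10: author = 3

Answer: cursor 3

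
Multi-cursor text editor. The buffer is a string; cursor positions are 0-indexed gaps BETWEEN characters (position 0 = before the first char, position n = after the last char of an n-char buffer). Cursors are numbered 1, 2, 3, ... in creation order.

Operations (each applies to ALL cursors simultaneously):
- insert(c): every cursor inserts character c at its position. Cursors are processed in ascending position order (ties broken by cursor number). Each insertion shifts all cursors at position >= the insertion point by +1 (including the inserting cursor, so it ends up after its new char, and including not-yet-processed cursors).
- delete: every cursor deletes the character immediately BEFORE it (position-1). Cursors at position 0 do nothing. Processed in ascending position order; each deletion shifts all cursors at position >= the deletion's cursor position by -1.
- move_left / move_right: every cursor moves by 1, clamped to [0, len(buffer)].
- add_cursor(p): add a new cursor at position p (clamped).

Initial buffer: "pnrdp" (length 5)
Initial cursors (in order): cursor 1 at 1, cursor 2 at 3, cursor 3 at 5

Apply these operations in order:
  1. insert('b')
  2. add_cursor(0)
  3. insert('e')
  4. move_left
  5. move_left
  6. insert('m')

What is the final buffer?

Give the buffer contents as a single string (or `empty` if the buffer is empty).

Answer: mepmbenrmbedpmbe

Derivation:
After op 1 (insert('b')): buffer="pbnrbdpb" (len 8), cursors c1@2 c2@5 c3@8, authorship .1..2..3
After op 2 (add_cursor(0)): buffer="pbnrbdpb" (len 8), cursors c4@0 c1@2 c2@5 c3@8, authorship .1..2..3
After op 3 (insert('e')): buffer="epbenrbedpbe" (len 12), cursors c4@1 c1@4 c2@8 c3@12, authorship 4.11..22..33
After op 4 (move_left): buffer="epbenrbedpbe" (len 12), cursors c4@0 c1@3 c2@7 c3@11, authorship 4.11..22..33
After op 5 (move_left): buffer="epbenrbedpbe" (len 12), cursors c4@0 c1@2 c2@6 c3@10, authorship 4.11..22..33
After op 6 (insert('m')): buffer="mepmbenrmbedpmbe" (len 16), cursors c4@1 c1@4 c2@9 c3@14, authorship 44.111..222..333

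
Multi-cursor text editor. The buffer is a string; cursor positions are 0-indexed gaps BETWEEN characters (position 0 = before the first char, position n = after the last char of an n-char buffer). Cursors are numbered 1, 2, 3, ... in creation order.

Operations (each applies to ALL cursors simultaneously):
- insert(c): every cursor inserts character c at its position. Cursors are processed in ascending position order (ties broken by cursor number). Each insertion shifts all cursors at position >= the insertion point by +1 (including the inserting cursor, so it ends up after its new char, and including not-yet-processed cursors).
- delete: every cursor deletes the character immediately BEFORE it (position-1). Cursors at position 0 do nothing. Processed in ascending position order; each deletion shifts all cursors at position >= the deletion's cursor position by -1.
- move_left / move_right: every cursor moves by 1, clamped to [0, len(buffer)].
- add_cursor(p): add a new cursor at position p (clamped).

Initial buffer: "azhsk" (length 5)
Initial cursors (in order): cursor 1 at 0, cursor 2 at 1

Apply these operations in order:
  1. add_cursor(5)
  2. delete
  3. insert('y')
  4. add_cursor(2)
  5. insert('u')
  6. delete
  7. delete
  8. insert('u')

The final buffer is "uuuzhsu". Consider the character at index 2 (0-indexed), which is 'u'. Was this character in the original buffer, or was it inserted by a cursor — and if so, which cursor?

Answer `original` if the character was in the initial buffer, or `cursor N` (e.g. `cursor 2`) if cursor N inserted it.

After op 1 (add_cursor(5)): buffer="azhsk" (len 5), cursors c1@0 c2@1 c3@5, authorship .....
After op 2 (delete): buffer="zhs" (len 3), cursors c1@0 c2@0 c3@3, authorship ...
After op 3 (insert('y')): buffer="yyzhsy" (len 6), cursors c1@2 c2@2 c3@6, authorship 12...3
After op 4 (add_cursor(2)): buffer="yyzhsy" (len 6), cursors c1@2 c2@2 c4@2 c3@6, authorship 12...3
After op 5 (insert('u')): buffer="yyuuuzhsyu" (len 10), cursors c1@5 c2@5 c4@5 c3@10, authorship 12124...33
After op 6 (delete): buffer="yyzhsy" (len 6), cursors c1@2 c2@2 c4@2 c3@6, authorship 12...3
After op 7 (delete): buffer="zhs" (len 3), cursors c1@0 c2@0 c4@0 c3@3, authorship ...
After op 8 (insert('u')): buffer="uuuzhsu" (len 7), cursors c1@3 c2@3 c4@3 c3@7, authorship 124...3
Authorship (.=original, N=cursor N): 1 2 4 . . . 3
Index 2: author = 4

Answer: cursor 4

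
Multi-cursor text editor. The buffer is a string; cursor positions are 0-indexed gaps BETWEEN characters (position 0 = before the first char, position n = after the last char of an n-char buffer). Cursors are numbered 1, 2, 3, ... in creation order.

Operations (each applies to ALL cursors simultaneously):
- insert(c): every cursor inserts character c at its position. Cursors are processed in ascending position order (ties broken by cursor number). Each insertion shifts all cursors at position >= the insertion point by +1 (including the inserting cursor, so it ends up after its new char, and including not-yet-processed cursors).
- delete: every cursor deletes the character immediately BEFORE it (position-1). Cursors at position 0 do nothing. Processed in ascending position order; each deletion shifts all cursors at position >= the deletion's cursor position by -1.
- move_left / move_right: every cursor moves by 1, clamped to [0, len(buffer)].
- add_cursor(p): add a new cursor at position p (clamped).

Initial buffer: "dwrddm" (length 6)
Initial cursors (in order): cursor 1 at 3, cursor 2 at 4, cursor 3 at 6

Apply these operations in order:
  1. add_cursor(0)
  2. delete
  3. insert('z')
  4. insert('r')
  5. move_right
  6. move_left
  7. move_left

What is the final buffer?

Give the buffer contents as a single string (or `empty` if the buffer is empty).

Answer: zrdwzzrrdzr

Derivation:
After op 1 (add_cursor(0)): buffer="dwrddm" (len 6), cursors c4@0 c1@3 c2@4 c3@6, authorship ......
After op 2 (delete): buffer="dwd" (len 3), cursors c4@0 c1@2 c2@2 c3@3, authorship ...
After op 3 (insert('z')): buffer="zdwzzdz" (len 7), cursors c4@1 c1@5 c2@5 c3@7, authorship 4..12.3
After op 4 (insert('r')): buffer="zrdwzzrrdzr" (len 11), cursors c4@2 c1@8 c2@8 c3@11, authorship 44..1212.33
After op 5 (move_right): buffer="zrdwzzrrdzr" (len 11), cursors c4@3 c1@9 c2@9 c3@11, authorship 44..1212.33
After op 6 (move_left): buffer="zrdwzzrrdzr" (len 11), cursors c4@2 c1@8 c2@8 c3@10, authorship 44..1212.33
After op 7 (move_left): buffer="zrdwzzrrdzr" (len 11), cursors c4@1 c1@7 c2@7 c3@9, authorship 44..1212.33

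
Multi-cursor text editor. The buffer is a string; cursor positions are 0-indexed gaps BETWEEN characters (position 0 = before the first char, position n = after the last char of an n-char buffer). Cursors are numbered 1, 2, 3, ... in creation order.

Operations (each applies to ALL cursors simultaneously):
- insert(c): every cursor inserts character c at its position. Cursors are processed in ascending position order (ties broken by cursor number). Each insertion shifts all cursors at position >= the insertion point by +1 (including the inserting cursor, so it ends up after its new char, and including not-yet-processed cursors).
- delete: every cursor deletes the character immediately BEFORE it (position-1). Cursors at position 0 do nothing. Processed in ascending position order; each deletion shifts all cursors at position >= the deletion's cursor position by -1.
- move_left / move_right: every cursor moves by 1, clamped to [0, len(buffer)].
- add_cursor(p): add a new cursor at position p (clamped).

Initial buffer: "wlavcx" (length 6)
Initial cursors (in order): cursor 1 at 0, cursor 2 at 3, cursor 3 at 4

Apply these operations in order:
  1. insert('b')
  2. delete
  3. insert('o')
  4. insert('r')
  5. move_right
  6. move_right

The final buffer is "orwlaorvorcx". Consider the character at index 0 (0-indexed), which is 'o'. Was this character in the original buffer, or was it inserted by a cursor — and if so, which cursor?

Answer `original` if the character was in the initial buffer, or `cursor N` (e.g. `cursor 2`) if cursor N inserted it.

After op 1 (insert('b')): buffer="bwlabvbcx" (len 9), cursors c1@1 c2@5 c3@7, authorship 1...2.3..
After op 2 (delete): buffer="wlavcx" (len 6), cursors c1@0 c2@3 c3@4, authorship ......
After op 3 (insert('o')): buffer="owlaovocx" (len 9), cursors c1@1 c2@5 c3@7, authorship 1...2.3..
After op 4 (insert('r')): buffer="orwlaorvorcx" (len 12), cursors c1@2 c2@7 c3@10, authorship 11...22.33..
After op 5 (move_right): buffer="orwlaorvorcx" (len 12), cursors c1@3 c2@8 c3@11, authorship 11...22.33..
After op 6 (move_right): buffer="orwlaorvorcx" (len 12), cursors c1@4 c2@9 c3@12, authorship 11...22.33..
Authorship (.=original, N=cursor N): 1 1 . . . 2 2 . 3 3 . .
Index 0: author = 1

Answer: cursor 1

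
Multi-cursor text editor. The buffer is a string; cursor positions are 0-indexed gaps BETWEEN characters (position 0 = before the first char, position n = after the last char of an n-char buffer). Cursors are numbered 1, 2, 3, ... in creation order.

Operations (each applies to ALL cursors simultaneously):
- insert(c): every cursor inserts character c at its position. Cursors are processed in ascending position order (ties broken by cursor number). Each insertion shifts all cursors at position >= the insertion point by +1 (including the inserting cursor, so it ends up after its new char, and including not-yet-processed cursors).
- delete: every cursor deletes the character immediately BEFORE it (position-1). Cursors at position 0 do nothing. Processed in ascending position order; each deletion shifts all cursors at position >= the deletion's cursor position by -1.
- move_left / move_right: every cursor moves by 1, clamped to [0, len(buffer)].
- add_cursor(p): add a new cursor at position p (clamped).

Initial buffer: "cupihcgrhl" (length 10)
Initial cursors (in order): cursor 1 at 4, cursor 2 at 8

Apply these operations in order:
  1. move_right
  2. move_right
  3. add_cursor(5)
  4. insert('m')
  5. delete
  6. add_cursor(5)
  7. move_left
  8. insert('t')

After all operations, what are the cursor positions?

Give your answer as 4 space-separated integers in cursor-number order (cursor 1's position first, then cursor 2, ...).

Answer: 8 13 6 6

Derivation:
After op 1 (move_right): buffer="cupihcgrhl" (len 10), cursors c1@5 c2@9, authorship ..........
After op 2 (move_right): buffer="cupihcgrhl" (len 10), cursors c1@6 c2@10, authorship ..........
After op 3 (add_cursor(5)): buffer="cupihcgrhl" (len 10), cursors c3@5 c1@6 c2@10, authorship ..........
After op 4 (insert('m')): buffer="cupihmcmgrhlm" (len 13), cursors c3@6 c1@8 c2@13, authorship .....3.1....2
After op 5 (delete): buffer="cupihcgrhl" (len 10), cursors c3@5 c1@6 c2@10, authorship ..........
After op 6 (add_cursor(5)): buffer="cupihcgrhl" (len 10), cursors c3@5 c4@5 c1@6 c2@10, authorship ..........
After op 7 (move_left): buffer="cupihcgrhl" (len 10), cursors c3@4 c4@4 c1@5 c2@9, authorship ..........
After op 8 (insert('t')): buffer="cupitthtcgrhtl" (len 14), cursors c3@6 c4@6 c1@8 c2@13, authorship ....34.1....2.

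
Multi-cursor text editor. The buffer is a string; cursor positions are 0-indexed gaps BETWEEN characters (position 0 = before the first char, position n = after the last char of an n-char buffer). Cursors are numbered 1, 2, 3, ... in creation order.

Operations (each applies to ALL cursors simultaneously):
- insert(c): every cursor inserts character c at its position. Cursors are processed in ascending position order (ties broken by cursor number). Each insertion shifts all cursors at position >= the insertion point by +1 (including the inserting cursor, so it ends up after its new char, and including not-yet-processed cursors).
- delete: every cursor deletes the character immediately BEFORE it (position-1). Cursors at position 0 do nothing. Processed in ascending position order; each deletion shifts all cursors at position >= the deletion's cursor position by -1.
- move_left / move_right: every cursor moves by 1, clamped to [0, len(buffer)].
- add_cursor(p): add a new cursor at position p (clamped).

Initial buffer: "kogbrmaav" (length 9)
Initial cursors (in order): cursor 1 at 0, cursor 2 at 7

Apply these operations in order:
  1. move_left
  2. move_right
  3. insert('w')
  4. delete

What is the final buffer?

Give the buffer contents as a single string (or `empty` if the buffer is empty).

After op 1 (move_left): buffer="kogbrmaav" (len 9), cursors c1@0 c2@6, authorship .........
After op 2 (move_right): buffer="kogbrmaav" (len 9), cursors c1@1 c2@7, authorship .........
After op 3 (insert('w')): buffer="kwogbrmawav" (len 11), cursors c1@2 c2@9, authorship .1......2..
After op 4 (delete): buffer="kogbrmaav" (len 9), cursors c1@1 c2@7, authorship .........

Answer: kogbrmaav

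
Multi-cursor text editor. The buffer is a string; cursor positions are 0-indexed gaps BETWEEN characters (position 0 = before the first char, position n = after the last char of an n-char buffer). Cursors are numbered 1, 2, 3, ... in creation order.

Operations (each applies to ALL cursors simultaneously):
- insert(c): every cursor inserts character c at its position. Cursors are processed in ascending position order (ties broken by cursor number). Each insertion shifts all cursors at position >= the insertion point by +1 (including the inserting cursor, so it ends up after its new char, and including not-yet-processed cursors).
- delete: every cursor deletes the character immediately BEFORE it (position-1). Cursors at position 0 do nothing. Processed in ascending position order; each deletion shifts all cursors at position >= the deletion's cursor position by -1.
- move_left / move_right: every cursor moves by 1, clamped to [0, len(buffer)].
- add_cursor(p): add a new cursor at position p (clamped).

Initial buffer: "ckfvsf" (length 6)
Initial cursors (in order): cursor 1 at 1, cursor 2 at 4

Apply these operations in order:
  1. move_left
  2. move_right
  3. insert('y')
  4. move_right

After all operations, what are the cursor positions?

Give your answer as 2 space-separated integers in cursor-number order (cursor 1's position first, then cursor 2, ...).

After op 1 (move_left): buffer="ckfvsf" (len 6), cursors c1@0 c2@3, authorship ......
After op 2 (move_right): buffer="ckfvsf" (len 6), cursors c1@1 c2@4, authorship ......
After op 3 (insert('y')): buffer="cykfvysf" (len 8), cursors c1@2 c2@6, authorship .1...2..
After op 4 (move_right): buffer="cykfvysf" (len 8), cursors c1@3 c2@7, authorship .1...2..

Answer: 3 7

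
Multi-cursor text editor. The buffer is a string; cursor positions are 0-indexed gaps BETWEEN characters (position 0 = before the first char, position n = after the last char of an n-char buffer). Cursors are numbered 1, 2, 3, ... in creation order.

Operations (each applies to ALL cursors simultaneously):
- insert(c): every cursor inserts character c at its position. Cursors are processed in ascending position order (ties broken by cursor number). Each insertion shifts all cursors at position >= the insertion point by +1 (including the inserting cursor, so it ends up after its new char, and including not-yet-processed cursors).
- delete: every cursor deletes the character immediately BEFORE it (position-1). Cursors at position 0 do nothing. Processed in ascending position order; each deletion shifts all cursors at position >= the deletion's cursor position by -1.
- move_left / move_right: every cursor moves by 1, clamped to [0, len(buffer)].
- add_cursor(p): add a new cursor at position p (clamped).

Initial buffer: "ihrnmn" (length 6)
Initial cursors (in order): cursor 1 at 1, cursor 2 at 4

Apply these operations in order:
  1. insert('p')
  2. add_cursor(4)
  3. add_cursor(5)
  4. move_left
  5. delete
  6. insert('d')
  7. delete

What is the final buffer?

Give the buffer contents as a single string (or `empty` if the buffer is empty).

Answer: ppmn

Derivation:
After op 1 (insert('p')): buffer="iphrnpmn" (len 8), cursors c1@2 c2@6, authorship .1...2..
After op 2 (add_cursor(4)): buffer="iphrnpmn" (len 8), cursors c1@2 c3@4 c2@6, authorship .1...2..
After op 3 (add_cursor(5)): buffer="iphrnpmn" (len 8), cursors c1@2 c3@4 c4@5 c2@6, authorship .1...2..
After op 4 (move_left): buffer="iphrnpmn" (len 8), cursors c1@1 c3@3 c4@4 c2@5, authorship .1...2..
After op 5 (delete): buffer="ppmn" (len 4), cursors c1@0 c2@1 c3@1 c4@1, authorship 12..
After op 6 (insert('d')): buffer="dpdddpmn" (len 8), cursors c1@1 c2@5 c3@5 c4@5, authorship 112342..
After op 7 (delete): buffer="ppmn" (len 4), cursors c1@0 c2@1 c3@1 c4@1, authorship 12..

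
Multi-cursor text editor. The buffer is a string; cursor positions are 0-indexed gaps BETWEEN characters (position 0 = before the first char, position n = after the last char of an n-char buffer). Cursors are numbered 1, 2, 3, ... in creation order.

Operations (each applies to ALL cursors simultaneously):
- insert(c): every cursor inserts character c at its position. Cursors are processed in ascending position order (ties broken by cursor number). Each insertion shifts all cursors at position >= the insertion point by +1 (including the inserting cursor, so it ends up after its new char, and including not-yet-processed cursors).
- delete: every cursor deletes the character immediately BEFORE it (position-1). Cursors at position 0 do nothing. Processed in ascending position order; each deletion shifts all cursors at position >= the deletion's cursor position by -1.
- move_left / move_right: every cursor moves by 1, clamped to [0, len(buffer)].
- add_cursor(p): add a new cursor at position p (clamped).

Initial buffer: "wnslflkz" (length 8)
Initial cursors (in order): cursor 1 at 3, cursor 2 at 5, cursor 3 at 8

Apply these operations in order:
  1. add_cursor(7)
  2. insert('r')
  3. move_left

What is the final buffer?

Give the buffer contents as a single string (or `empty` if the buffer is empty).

After op 1 (add_cursor(7)): buffer="wnslflkz" (len 8), cursors c1@3 c2@5 c4@7 c3@8, authorship ........
After op 2 (insert('r')): buffer="wnsrlfrlkrzr" (len 12), cursors c1@4 c2@7 c4@10 c3@12, authorship ...1..2..4.3
After op 3 (move_left): buffer="wnsrlfrlkrzr" (len 12), cursors c1@3 c2@6 c4@9 c3@11, authorship ...1..2..4.3

Answer: wnsrlfrlkrzr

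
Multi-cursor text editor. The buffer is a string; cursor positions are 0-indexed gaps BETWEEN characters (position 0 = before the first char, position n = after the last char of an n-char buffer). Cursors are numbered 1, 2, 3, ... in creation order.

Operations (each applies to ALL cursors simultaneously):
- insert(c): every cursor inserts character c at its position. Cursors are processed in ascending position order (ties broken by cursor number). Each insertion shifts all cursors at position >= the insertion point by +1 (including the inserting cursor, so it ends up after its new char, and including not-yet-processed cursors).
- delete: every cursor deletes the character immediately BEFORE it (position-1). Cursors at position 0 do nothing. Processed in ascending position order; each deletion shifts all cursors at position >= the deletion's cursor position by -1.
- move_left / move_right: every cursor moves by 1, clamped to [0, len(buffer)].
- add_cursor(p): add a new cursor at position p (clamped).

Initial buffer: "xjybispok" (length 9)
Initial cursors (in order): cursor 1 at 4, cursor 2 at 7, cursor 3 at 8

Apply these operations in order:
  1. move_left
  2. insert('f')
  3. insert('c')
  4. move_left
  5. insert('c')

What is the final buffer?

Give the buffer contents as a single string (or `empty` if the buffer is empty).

Answer: xjyfccbisfccpfccok

Derivation:
After op 1 (move_left): buffer="xjybispok" (len 9), cursors c1@3 c2@6 c3@7, authorship .........
After op 2 (insert('f')): buffer="xjyfbisfpfok" (len 12), cursors c1@4 c2@8 c3@10, authorship ...1...2.3..
After op 3 (insert('c')): buffer="xjyfcbisfcpfcok" (len 15), cursors c1@5 c2@10 c3@13, authorship ...11...22.33..
After op 4 (move_left): buffer="xjyfcbisfcpfcok" (len 15), cursors c1@4 c2@9 c3@12, authorship ...11...22.33..
After op 5 (insert('c')): buffer="xjyfccbisfccpfccok" (len 18), cursors c1@5 c2@11 c3@15, authorship ...111...222.333..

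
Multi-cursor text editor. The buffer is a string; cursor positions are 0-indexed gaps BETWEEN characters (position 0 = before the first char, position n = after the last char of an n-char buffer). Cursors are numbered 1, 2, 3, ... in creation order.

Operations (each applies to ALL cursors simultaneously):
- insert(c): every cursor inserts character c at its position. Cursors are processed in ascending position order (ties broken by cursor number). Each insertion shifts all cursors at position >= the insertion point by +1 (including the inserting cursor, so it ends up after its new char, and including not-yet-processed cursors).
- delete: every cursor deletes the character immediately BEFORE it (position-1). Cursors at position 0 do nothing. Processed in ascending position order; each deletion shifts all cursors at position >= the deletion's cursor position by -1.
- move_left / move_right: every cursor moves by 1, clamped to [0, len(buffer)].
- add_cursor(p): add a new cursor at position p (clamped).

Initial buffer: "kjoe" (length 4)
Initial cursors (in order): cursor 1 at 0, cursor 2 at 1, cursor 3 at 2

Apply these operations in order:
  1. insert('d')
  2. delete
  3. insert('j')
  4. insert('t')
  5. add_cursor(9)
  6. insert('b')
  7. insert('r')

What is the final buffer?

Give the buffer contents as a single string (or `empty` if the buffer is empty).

After op 1 (insert('d')): buffer="dkdjdoe" (len 7), cursors c1@1 c2@3 c3@5, authorship 1.2.3..
After op 2 (delete): buffer="kjoe" (len 4), cursors c1@0 c2@1 c3@2, authorship ....
After op 3 (insert('j')): buffer="jkjjjoe" (len 7), cursors c1@1 c2@3 c3@5, authorship 1.2.3..
After op 4 (insert('t')): buffer="jtkjtjjtoe" (len 10), cursors c1@2 c2@5 c3@8, authorship 11.22.33..
After op 5 (add_cursor(9)): buffer="jtkjtjjtoe" (len 10), cursors c1@2 c2@5 c3@8 c4@9, authorship 11.22.33..
After op 6 (insert('b')): buffer="jtbkjtbjjtbobe" (len 14), cursors c1@3 c2@7 c3@11 c4@13, authorship 111.222.333.4.
After op 7 (insert('r')): buffer="jtbrkjtbrjjtbrobre" (len 18), cursors c1@4 c2@9 c3@14 c4@17, authorship 1111.2222.3333.44.

Answer: jtbrkjtbrjjtbrobre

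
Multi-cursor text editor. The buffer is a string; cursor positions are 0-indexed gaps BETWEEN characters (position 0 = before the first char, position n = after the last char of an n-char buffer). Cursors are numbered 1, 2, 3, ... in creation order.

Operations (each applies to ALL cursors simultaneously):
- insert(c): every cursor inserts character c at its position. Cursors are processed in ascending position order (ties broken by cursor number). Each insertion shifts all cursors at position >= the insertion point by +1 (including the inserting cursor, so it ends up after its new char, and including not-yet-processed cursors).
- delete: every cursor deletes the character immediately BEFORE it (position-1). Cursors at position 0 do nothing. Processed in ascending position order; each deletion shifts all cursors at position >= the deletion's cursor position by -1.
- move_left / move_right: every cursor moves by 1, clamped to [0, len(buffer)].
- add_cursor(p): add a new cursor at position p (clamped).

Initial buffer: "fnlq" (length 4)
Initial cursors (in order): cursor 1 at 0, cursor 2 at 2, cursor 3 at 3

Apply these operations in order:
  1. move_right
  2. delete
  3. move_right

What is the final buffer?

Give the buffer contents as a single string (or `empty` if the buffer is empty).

After op 1 (move_right): buffer="fnlq" (len 4), cursors c1@1 c2@3 c3@4, authorship ....
After op 2 (delete): buffer="n" (len 1), cursors c1@0 c2@1 c3@1, authorship .
After op 3 (move_right): buffer="n" (len 1), cursors c1@1 c2@1 c3@1, authorship .

Answer: n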